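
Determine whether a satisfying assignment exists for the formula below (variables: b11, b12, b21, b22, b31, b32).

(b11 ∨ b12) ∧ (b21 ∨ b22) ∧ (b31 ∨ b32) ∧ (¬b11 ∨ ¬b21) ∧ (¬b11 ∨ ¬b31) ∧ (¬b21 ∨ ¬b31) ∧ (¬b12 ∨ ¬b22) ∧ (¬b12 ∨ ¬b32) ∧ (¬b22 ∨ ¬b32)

No, unsatisfiable

Case b11 = True:
Unit clause (¬b21) forces b21 = False.
Unit clause (b22) forces b22 = True.
Unit clause (¬b31) forces b31 = False.
Unit clause (b32) forces b32 = True.
That conflicts with the unit clause (¬b32).
That branch fails; take b11 = False instead.
Unit clause (b12) forces b12 = True.
Unit clause (¬b22) forces b22 = False.
Unit clause (b21) forces b21 = True.
Unit clause (¬b31) forces b31 = False.
Unit clause (b32) forces b32 = True.
That conflicts with the unit clause (¬b32).
Either choice for b11 ends in contradiction.
No assignment satisfies every clause.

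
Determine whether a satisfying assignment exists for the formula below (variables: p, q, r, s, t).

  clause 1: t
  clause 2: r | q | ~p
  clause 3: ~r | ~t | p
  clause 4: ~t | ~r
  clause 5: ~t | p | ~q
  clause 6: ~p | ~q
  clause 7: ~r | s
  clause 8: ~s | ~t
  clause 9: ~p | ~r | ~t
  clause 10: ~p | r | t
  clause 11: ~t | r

From the singleton clause (t), t = 1.
From the singleton clause (~r), r = 0.
That conflicts with the unit clause (r).
No assignment satisfies every clause.

No, unsatisfiable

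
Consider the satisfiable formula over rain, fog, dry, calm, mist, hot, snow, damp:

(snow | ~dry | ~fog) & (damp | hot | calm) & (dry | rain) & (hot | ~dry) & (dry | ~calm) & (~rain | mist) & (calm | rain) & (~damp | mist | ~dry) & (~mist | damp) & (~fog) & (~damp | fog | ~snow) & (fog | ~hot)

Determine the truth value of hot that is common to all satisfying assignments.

Suppose hot = 1.
(~fog) alone gives fog = 0.
But (fog) is also a unit clause — contradiction.
So every satisfying assignment has hot = False.

False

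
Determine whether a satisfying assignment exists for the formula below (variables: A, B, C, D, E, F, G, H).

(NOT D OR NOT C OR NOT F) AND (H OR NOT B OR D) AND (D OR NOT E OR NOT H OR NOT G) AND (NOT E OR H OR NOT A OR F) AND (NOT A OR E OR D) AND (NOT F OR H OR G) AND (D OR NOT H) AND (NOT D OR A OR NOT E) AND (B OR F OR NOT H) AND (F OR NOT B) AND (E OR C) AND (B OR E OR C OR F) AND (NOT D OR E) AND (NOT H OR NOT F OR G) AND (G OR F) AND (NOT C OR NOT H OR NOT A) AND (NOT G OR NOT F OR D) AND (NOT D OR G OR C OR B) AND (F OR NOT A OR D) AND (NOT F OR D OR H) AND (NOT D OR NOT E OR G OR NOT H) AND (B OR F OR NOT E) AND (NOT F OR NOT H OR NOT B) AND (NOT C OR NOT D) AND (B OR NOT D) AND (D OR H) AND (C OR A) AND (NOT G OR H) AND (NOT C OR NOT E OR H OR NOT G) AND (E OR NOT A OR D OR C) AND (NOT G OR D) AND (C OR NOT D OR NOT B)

No

Suppose D = true.
Unit clause (E) forces E = true.
Unit clause (A) forces A = true.
Unit clause (NOT C) forces C = false.
Unit clause (B) forces B = true.
But (NOT B) is also a unit clause — contradiction.
That branch fails; take D = false instead.
Unit clause (NOT H) forces H = false.
But (H) is also a unit clause — contradiction.
Either choice for D ends in contradiction.
No assignment satisfies every clause.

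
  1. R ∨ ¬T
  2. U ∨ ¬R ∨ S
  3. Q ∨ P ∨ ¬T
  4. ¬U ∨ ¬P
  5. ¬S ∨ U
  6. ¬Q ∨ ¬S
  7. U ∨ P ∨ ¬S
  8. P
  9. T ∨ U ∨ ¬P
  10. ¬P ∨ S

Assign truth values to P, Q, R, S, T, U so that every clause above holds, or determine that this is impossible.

UNSATISFIABLE

Unit clause (P) forces P = True.
Unit clause (¬U) forces U = False.
Unit clause (¬S) forces S = False.
Now (S) is unsatisfied and unit — conflict.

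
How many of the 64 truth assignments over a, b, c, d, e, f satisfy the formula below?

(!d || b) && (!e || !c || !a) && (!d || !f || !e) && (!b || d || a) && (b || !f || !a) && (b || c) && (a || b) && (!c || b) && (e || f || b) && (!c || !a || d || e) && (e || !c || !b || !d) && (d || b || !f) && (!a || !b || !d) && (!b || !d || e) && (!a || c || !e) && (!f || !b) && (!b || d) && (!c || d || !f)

2

There are 2^6 = 64 truth assignments over (a, b, c, d, e, f).
Split on b. With b = true, the clauses containing b are satisfied and !b drops from the rest; 2 of the 2^5 = 32 assignments to the other variables satisfy what remains.
With b = false, by the same count on the reduced clause set, 0 assignments work.
Total: 2 + 0 = 2.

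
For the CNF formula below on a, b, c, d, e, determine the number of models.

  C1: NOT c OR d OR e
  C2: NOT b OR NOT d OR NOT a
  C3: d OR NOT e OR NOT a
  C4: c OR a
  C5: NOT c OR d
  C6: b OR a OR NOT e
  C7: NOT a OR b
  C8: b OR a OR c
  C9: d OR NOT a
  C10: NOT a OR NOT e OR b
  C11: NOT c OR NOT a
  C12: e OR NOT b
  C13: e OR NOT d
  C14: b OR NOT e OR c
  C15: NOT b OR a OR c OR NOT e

There are 2^5 = 32 truth assignments over (a, b, c, d, e).
Split on b. With b = true, the clauses containing b are satisfied and NOT b drops from the rest; 1 of the 2^4 = 16 assignments to the other variables satisfy what remains.
With b = false, by the same count on the reduced clause set, 0 assignments work.
(One model: a=F, b=T, c=T, d=T, e=T.)
Total: 1 + 0 = 1.

1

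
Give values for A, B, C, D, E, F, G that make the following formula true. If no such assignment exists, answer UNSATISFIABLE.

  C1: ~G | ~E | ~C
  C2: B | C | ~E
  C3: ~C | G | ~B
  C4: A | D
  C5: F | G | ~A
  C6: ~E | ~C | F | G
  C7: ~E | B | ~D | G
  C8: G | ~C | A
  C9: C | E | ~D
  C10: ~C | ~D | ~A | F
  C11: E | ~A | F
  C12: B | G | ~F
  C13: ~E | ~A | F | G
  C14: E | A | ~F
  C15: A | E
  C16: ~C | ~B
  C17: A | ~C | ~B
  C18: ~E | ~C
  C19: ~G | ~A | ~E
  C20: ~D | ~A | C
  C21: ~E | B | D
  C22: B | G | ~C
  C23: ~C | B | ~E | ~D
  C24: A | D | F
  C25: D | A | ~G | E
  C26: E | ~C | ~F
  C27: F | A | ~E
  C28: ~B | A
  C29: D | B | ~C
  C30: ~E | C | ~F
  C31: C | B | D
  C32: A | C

Try A = 1.
Try F = 1.
Try B = 1.
The clause (~C) is unit, so C = 0.
The clause (~D) is unit, so D = 0.
The clause (~E) is unit, so E = 0.
Every clause is now satisfied; G is unconstrained.

A=1, B=1, C=0, D=0, E=0, F=1, G=0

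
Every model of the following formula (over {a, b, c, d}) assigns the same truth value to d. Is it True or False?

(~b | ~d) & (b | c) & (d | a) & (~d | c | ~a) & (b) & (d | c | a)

False

Suppose d = 1.
The clause (~b) is unit, so b = 0.
Now (b) is unsatisfied and unit — conflict.
So every satisfying assignment has d = False.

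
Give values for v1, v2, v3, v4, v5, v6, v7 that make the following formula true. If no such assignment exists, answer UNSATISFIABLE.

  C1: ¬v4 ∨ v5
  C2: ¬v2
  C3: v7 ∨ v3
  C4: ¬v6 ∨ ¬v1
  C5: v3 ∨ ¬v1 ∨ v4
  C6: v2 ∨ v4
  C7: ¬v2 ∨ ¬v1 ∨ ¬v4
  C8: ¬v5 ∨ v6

From the singleton clause (¬v2), v2 = False.
From the singleton clause (v4), v4 = True.
From the singleton clause (v5), v5 = True.
From the singleton clause (v6), v6 = True.
From the singleton clause (¬v1), v1 = False.
Branch on v7: set v7 = True.
All clauses hold; v3 can take either value.

v1: False,  v2: False,  v3: False,  v4: True,  v5: True,  v6: True,  v7: True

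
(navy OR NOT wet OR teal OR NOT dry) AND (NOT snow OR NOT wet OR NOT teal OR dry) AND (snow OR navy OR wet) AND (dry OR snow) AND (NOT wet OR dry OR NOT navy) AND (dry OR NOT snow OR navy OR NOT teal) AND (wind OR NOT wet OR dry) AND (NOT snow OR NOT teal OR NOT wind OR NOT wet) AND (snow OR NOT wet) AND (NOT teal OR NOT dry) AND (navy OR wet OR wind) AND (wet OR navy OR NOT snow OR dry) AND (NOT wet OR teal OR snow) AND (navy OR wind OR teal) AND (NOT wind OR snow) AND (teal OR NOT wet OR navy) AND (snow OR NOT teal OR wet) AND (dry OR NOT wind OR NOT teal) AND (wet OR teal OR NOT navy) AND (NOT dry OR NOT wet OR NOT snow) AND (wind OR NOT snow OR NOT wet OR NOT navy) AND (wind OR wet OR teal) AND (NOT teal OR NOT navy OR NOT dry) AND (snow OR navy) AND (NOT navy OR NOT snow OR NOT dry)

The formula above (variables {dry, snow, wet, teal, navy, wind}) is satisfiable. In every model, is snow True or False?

True

Suppose snow = false.
The clause (dry) is unit, so dry = true.
The clause (NOT wet) is unit, so wet = false.
The clause (navy) is unit, so navy = true.
The clause (NOT teal) is unit, so teal = false.
That conflicts with the unit clause (teal).
So every satisfying assignment has snow = True.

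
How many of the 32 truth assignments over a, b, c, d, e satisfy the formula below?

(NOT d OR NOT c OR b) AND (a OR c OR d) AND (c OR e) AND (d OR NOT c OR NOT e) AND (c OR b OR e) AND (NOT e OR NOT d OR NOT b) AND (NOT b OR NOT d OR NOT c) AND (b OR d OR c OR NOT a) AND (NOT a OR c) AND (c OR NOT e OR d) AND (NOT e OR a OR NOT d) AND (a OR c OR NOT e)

4

There are 2^5 = 32 truth assignments over (a, b, c, d, e).
Split on d. With d = true, the clauses containing d are satisfied and NOT d drops from the rest; 0 of the 2^4 = 16 assignments to the other variables satisfy what remains.
With d = false, by the same count on the reduced clause set, 4 assignments work.
(One model: a=F, b=F, c=T, d=F, e=F.)
Total: 0 + 4 = 4.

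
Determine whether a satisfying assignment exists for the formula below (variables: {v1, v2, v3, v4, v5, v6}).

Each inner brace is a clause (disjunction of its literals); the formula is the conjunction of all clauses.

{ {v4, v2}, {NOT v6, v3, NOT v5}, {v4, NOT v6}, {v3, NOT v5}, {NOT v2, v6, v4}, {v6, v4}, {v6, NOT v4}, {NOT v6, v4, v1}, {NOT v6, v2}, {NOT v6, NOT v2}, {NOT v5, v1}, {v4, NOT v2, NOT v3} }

No, unsatisfiable

Case v4 = true:
(v6) alone gives v6 = true.
(v2) alone gives v2 = true.
That conflicts with the unit clause (NOT v2).
So v4 must be the other value — set v4 = false.
(v2) alone gives v2 = true.
(NOT v6) alone gives v6 = false.
That conflicts with the unit clause (v6).
Both values of v4 lead to a conflict.
No assignment satisfies every clause.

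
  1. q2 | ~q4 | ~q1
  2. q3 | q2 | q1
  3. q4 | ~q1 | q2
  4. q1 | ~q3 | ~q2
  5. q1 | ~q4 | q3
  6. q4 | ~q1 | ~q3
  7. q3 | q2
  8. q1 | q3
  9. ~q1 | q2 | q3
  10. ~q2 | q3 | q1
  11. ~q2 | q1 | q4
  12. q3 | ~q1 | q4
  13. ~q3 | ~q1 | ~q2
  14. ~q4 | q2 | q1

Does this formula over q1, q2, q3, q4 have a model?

Case q3 = 0:
From the singleton clause (q2), q2 = 1.
From the singleton clause (q1), q1 = 1.
From the singleton clause (q4), q4 = 1.
Every clause now holds.
A satisfying assignment: q1: 1; q2: 1; q3: 0; q4: 1.

Yes, satisfiable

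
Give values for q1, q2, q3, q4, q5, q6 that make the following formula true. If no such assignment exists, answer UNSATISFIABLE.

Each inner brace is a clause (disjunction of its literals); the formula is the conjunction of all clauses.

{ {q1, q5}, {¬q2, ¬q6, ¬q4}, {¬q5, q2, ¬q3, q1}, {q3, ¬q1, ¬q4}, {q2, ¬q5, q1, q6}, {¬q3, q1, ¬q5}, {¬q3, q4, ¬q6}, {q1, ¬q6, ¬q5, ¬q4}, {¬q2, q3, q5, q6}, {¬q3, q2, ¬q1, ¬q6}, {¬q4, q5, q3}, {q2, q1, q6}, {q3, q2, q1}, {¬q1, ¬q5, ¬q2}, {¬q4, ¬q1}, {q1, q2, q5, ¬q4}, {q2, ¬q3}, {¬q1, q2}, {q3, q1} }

Case q1 = True:
The clause (¬q4) is unit, so q4 = False.
The clause (q2) is unit, so q2 = True.
The clause (¬q5) is unit, so q5 = False.
Case q3 = True:
The clause (¬q6) is unit, so q6 = False.
All clauses are satisfied.

q1: True,  q2: True,  q3: True,  q4: False,  q5: False,  q6: False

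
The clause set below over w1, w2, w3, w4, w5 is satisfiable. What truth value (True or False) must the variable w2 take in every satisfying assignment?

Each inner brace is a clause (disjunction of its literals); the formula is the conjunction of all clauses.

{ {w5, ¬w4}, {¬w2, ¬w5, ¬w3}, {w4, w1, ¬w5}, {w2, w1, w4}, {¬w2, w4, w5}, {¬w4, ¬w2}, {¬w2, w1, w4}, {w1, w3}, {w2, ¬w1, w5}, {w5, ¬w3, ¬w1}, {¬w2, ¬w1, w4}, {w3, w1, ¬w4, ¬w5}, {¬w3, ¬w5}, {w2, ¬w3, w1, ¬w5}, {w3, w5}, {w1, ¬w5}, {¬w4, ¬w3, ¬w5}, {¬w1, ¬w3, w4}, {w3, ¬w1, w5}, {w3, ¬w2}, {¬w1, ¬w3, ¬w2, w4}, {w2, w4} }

False

Suppose w2 = True.
The clause (¬w4) is unit, so w4 = False.
The clause (w5) is unit, so w5 = True.
The clause (¬w3) is unit, so w3 = False.
Now (w3) is unsatisfied and unit — conflict.
So every satisfying assignment has w2 = False.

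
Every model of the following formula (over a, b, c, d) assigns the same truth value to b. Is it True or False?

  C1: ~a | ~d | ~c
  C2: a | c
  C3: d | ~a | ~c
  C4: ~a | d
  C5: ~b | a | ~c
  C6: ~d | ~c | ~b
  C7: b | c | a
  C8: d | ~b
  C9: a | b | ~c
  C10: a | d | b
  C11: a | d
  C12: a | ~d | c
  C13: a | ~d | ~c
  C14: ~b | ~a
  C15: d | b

False

Suppose b = 1.
Unit clause (d) forces d = 1.
Unit clause (~c) forces c = 0.
Unit clause (a) forces a = 1.
Now (~a) is unsatisfied and unit — conflict.
So every satisfying assignment has b = False.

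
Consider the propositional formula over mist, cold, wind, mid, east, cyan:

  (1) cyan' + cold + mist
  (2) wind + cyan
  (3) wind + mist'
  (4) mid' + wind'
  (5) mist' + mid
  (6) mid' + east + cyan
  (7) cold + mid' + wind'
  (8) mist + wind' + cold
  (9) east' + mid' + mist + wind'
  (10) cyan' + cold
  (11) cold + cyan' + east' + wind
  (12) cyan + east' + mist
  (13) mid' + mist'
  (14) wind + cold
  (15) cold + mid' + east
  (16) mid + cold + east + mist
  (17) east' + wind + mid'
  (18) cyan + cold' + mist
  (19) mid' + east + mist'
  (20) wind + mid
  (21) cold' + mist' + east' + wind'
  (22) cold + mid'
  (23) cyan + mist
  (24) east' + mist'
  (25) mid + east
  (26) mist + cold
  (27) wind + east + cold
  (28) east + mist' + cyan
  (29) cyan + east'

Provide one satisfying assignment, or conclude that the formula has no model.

Try wind = 1.
Unit clause (mid') forces mid = 0.
Unit clause (mist') forces mist = 0.
Unit clause (cold) forces cold = 1.
Unit clause (cyan) forces cyan = 1.
Unit clause (east) forces east = 1.
Every clause now holds.

mist: 0,  cold: 1,  wind: 1,  mid: 0,  east: 1,  cyan: 1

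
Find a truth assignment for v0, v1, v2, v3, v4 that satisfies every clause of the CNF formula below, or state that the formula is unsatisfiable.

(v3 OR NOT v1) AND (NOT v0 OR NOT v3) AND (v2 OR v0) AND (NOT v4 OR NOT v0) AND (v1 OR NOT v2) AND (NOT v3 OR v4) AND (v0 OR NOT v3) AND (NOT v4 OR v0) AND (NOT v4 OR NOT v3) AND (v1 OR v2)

Try v3 = true.
(NOT v0) alone gives v0 = false.
Now (v0) is unsatisfied and unit — conflict.
That branch fails; take v3 = false instead.
(NOT v1) alone gives v1 = false.
(NOT v2) alone gives v2 = false.
Now (v2) is unsatisfied and unit — conflict.
Either choice for v3 ends in contradiction.

UNSATISFIABLE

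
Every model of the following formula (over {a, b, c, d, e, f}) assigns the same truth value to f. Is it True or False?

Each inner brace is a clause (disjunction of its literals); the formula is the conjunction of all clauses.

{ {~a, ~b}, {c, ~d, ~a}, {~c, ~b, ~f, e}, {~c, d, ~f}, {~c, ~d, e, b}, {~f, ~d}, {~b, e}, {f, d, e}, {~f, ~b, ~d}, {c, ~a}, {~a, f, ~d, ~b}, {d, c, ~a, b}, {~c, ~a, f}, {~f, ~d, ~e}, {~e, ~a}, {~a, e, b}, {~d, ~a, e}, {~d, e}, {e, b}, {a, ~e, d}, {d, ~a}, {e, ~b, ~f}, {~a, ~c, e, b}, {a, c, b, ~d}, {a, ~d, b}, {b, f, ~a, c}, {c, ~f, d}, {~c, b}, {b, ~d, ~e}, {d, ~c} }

Suppose f = 1.
The clause (~d) is unit, so d = 0.
The clause (~c) is unit, so c = 0.
But (c) is also a unit clause — contradiction.
So every satisfying assignment has f = False.

False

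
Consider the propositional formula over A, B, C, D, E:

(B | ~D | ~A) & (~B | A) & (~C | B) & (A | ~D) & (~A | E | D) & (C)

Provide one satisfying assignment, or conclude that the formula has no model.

From the singleton clause (C), C = 1.
From the singleton clause (B), B = 1.
From the singleton clause (A), A = 1.
Branch on E: set E = 1.
Every clause is now satisfied; D is unconstrained.

A=1, B=1, C=1, D=0, E=1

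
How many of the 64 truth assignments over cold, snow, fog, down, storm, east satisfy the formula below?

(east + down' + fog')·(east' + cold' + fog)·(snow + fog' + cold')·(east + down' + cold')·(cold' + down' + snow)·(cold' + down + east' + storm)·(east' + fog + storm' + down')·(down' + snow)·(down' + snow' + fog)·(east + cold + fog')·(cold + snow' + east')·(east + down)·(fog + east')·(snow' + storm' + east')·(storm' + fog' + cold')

3

There are 2^6 = 64 truth assignments over (cold, snow, fog, down, storm, east).
Split on east. With east = 1, the clauses containing east are satisfied and east' drops from the rest; 3 of the 2^5 = 32 assignments to the other variables satisfy what remains.
With east = 0, by the same count on the reduced clause set, 0 assignments work.
Total: 3 + 0 = 3.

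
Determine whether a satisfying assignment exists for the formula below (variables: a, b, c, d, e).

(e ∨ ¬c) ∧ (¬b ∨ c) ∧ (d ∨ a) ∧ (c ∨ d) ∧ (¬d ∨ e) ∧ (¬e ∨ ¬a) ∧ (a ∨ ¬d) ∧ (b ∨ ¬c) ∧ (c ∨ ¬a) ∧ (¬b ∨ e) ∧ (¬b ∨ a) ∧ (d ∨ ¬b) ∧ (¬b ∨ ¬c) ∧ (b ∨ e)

No, unsatisfiable

Try e = True.
Unit clause (¬a) forces a = False.
Unit clause (d) forces d = True.
Now (¬d) is unsatisfied and unit — conflict.
Backtrack on e: now try e = False.
Unit clause (¬c) forces c = False.
Unit clause (¬b) forces b = False.
Now (b) is unsatisfied and unit — conflict.
Either choice for e ends in contradiction.
No assignment satisfies every clause.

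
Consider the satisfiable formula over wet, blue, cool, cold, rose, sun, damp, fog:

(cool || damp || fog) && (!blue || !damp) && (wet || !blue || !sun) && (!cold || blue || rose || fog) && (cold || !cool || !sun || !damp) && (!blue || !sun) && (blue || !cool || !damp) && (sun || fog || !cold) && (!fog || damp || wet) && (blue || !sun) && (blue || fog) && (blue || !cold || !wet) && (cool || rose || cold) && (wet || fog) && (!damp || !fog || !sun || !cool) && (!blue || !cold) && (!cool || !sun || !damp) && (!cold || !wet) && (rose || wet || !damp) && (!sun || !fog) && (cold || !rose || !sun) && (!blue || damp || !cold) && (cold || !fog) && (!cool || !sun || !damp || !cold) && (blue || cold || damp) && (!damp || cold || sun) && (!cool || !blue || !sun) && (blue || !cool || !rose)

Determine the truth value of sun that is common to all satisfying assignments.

Suppose sun = true.
(!blue) alone gives blue = false.
Now (blue) is unsatisfied and unit — conflict.
So every satisfying assignment has sun = False.

False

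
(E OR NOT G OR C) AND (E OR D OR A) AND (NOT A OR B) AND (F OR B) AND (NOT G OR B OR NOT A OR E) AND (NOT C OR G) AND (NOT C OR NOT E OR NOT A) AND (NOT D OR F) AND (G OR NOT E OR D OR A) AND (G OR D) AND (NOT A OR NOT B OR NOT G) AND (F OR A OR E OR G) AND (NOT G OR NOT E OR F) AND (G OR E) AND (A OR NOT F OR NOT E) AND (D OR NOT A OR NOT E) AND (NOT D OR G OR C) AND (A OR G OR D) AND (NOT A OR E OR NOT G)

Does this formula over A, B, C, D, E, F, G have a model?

Satisfiable

Suppose A = false.
Suppose E = false.
The clause (D) is unit, so D = true.
The clause (F) is unit, so F = true.
The clause (G) is unit, so G = true.
The clause (C) is unit, so C = true.
All clauses hold; B can take either value.
A satisfying assignment: A ↦ false,  B ↦ true,  C ↦ true,  D ↦ true,  E ↦ false,  F ↦ true,  G ↦ true.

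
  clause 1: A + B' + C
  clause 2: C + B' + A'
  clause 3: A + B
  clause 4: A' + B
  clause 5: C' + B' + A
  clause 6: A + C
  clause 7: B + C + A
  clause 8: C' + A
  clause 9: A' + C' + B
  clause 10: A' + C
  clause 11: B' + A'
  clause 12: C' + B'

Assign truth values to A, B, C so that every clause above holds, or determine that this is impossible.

Case A = 1:
Unit clause (B) forces B = 1.
Now (B') is unsatisfied and unit — conflict.
So A must be the other value — set A = 0.
Unit clause (B) forces B = 1.
Unit clause (C) forces C = 1.
Now (C') is unsatisfied and unit — conflict.
Both values of A lead to a conflict.

UNSATISFIABLE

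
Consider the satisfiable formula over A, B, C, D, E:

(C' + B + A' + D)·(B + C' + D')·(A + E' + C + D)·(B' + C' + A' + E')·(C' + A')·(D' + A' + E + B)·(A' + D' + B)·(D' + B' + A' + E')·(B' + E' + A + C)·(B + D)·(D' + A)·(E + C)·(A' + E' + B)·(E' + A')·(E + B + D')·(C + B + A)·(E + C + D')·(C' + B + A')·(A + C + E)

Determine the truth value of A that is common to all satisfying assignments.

False

Suppose A = 1.
(C') alone gives C = 0.
(E) alone gives E = 1.
But (E') is also a unit clause — contradiction.
So every satisfying assignment has A = False.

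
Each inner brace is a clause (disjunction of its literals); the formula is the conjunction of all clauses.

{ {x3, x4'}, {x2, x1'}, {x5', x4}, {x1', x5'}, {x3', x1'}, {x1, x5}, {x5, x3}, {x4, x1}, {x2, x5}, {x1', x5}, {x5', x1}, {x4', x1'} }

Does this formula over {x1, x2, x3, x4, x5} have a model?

No

Try x3 = 1.
From the singleton clause (x1'), x1 = 0.
From the singleton clause (x5), x5 = 1.
That conflicts with the unit clause (x5').
Backtrack on x3: now try x3 = 0.
From the singleton clause (x4'), x4 = 0.
From the singleton clause (x5'), x5 = 0.
That conflicts with the unit clause (x5).
Either choice for x3 ends in contradiction.
No assignment satisfies every clause.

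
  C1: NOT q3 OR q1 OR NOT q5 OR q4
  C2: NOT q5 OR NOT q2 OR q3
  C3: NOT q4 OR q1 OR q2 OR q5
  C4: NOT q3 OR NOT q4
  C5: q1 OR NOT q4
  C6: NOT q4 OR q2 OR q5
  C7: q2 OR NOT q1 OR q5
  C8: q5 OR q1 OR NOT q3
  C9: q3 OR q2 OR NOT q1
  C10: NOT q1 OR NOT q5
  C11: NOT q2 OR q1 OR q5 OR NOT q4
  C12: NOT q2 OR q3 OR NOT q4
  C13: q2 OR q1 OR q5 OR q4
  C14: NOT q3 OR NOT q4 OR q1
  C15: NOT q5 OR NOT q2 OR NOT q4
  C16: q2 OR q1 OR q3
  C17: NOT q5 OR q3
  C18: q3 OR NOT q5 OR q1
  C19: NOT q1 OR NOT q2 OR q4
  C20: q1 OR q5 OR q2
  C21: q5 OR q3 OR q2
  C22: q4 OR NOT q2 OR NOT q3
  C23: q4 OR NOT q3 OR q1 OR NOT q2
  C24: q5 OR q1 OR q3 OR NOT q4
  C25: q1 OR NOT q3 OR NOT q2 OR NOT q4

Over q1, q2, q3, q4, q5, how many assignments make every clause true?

There are 2^5 = 32 truth assignments over (q1, q2, q3, q4, q5).
Split on q5. With q5 = true, the clauses containing q5 are satisfied and NOT q5 drops from the rest; 0 of the 2^4 = 16 assignments to the other variables satisfy what remains.
With q5 = false, by the same count on the reduced clause set, 1 assignment works.
(One model: q1=F, q2=T, q3=F, q4=F, q5=F.)
Total: 0 + 1 = 1.

1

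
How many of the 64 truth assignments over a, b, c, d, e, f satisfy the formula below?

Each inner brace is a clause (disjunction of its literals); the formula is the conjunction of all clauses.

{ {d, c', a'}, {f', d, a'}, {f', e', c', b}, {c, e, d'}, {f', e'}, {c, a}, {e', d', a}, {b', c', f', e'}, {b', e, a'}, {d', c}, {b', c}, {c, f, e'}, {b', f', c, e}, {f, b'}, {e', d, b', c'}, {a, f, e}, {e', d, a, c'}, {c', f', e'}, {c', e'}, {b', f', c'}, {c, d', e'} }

There are 2^6 = 64 truth assignments over (a, b, c, d, e, f).
Split on a. With a = 1, the clauses containing a are satisfied and a' drops from the rest; 3 of the 2^5 = 32 assignments to the other variables satisfy what remains.
With a = 0, by the same count on the reduced clause set, 2 assignments work.
Total: 3 + 2 = 5.

5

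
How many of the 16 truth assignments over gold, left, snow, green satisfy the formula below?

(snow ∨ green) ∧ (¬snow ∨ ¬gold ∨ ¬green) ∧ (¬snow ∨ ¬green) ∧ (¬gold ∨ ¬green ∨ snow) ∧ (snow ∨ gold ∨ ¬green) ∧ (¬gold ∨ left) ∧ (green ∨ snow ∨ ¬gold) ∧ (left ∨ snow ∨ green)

3

There are 2^4 = 16 truth assignments over (gold, left, snow, green).
Check each against the 8 clauses (columns in the order gold, left, snow, green):
  F F F F  ✗ fails (snow ∨ green)
  F F F T  ✗ fails (snow ∨ gold ∨ ¬green)
  F F T F  ✓ satisfies all
  F F T T  ✗ fails (¬snow ∨ ¬green)
  F T F F  ✗ fails (snow ∨ green)
  F T F T  ✗ fails (snow ∨ gold ∨ ¬green)
  F T T F  ✓ satisfies all
  F T T T  ✗ fails (¬snow ∨ ¬green)
  T F F F  ✗ fails (snow ∨ green)
  T F F T  ✗ fails (¬gold ∨ ¬green ∨ snow)
  T F T F  ✗ fails (¬gold ∨ left)
  T F T T  ✗ fails (¬snow ∨ ¬gold ∨ ¬green)
  T T F F  ✗ fails (snow ∨ green)
  T T F T  ✗ fails (¬gold ∨ ¬green ∨ snow)
  T T T F  ✓ satisfies all
  T T T T  ✗ fails (¬snow ∨ ¬gold ∨ ¬green)
3 of the 16 rows are models.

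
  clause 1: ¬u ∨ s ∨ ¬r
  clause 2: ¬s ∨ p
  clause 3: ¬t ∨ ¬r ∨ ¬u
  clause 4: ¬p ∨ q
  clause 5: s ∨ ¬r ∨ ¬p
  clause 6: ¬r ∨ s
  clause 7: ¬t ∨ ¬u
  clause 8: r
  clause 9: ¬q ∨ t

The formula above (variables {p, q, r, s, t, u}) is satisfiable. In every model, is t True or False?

Suppose t = False.
From the singleton clause (r), r = True.
From the singleton clause (s), s = True.
From the singleton clause (p), p = True.
From the singleton clause (q), q = True.
That conflicts with the unit clause (¬q).
So every satisfying assignment has t = True.

True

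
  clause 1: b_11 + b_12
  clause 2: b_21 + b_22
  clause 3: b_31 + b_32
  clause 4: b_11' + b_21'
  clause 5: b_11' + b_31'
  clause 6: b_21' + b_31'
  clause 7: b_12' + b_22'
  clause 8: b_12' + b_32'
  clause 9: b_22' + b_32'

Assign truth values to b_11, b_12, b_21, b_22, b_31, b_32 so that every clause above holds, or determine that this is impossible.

UNSATISFIABLE

Try b_11 = 1.
Unit clause (b_21') forces b_21 = 0.
Unit clause (b_22) forces b_22 = 1.
Unit clause (b_31') forces b_31 = 0.
Unit clause (b_32) forces b_32 = 1.
Now (b_32') is unsatisfied and unit — conflict.
Backtrack on b_11: now try b_11 = 0.
Unit clause (b_12) forces b_12 = 1.
Unit clause (b_22') forces b_22 = 0.
Unit clause (b_21) forces b_21 = 1.
Unit clause (b_31') forces b_31 = 0.
Unit clause (b_32) forces b_32 = 1.
Now (b_32') is unsatisfied and unit — conflict.
Both values of b_11 lead to a conflict.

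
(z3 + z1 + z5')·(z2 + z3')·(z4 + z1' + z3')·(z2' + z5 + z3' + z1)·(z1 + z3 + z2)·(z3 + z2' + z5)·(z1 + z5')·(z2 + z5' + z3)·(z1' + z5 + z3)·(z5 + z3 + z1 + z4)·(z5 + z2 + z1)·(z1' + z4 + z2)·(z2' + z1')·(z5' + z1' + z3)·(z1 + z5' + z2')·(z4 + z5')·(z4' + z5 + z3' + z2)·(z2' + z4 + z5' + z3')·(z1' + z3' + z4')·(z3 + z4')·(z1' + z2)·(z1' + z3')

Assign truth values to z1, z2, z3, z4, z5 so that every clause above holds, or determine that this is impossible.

Branch on z2: set z2 = 1.
The clause (z1') is unit, so z1 = 0.
The clause (z5') is unit, so z5 = 0.
The clause (z3') is unit, so z3 = 0.
But (z3) is also a unit clause — contradiction.
So z2 must be the other value — set z2 = 0.
The clause (z3') is unit, so z3 = 0.
The clause (z1) is unit, so z1 = 1.
But (z1') is also a unit clause — contradiction.
Neither z2 = 1 nor z2 = 0 works.

UNSATISFIABLE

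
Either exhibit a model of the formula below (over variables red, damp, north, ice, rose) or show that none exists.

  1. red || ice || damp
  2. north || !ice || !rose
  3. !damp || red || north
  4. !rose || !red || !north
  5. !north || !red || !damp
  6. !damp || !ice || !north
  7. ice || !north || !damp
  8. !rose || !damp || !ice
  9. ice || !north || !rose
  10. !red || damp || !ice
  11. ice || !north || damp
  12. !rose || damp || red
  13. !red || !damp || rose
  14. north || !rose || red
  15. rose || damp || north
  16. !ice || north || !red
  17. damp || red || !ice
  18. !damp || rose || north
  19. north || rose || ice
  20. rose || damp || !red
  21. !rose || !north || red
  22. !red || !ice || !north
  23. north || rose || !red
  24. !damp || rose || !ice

red=true, damp=false, north=false, ice=false, rose=true

Try red = true.
Try rose = true.
(!north) alone gives north = false.
(!ice) alone gives ice = false.
Every clause is now satisfied; damp is unconstrained.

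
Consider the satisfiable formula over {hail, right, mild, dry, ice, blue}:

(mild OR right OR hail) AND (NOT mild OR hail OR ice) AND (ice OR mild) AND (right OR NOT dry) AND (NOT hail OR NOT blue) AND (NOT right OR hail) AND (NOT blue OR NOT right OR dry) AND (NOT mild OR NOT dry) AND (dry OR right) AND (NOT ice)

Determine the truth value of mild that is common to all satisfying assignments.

Suppose mild = false.
Unit clause (ice) forces ice = true.
But (NOT ice) is also a unit clause — contradiction.
So every satisfying assignment has mild = True.

True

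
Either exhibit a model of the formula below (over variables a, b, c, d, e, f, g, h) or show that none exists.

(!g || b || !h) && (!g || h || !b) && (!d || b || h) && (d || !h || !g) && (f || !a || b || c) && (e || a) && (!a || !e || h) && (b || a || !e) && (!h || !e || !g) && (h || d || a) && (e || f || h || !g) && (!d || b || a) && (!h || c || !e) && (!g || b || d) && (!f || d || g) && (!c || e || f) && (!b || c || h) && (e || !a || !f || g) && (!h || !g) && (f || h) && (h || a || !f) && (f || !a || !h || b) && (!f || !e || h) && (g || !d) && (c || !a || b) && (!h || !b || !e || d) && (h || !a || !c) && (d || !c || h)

a=true,  b=true,  c=false,  d=false,  e=false,  f=false,  g=false,  h=true

Suppose e = false.
From the singleton clause (a), a = true.
Suppose c = false.
From the singleton clause (b), b = true.
From the singleton clause (h), h = true.
From the singleton clause (!g), g = false.
From the singleton clause (!f), f = false.
From the singleton clause (!d), d = false.
This assignment satisfies each clause.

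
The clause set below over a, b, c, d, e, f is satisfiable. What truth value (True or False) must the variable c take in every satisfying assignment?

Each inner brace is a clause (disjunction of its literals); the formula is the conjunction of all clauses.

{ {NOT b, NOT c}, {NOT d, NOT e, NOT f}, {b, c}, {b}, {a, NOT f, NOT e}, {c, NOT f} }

Suppose c = true.
(NOT b) alone gives b = false.
Now (b) is unsatisfied and unit — conflict.
So every satisfying assignment has c = False.

False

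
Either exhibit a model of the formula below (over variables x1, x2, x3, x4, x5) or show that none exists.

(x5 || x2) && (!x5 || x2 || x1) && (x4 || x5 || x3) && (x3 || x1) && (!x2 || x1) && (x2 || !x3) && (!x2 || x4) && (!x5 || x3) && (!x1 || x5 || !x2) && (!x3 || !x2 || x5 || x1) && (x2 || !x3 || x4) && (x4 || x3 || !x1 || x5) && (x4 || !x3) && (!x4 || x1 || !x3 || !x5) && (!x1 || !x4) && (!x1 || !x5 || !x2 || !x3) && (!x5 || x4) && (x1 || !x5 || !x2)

UNSATISFIABLE

Case x5 = true:
From the singleton clause (x3), x3 = true.
From the singleton clause (x2), x2 = true.
From the singleton clause (x1), x1 = true.
That conflicts with the unit clause (!x1).
That branch fails; take x5 = false instead.
From the singleton clause (x2), x2 = true.
From the singleton clause (x1), x1 = true.
That conflicts with the unit clause (!x1).
Both values of x5 lead to a conflict.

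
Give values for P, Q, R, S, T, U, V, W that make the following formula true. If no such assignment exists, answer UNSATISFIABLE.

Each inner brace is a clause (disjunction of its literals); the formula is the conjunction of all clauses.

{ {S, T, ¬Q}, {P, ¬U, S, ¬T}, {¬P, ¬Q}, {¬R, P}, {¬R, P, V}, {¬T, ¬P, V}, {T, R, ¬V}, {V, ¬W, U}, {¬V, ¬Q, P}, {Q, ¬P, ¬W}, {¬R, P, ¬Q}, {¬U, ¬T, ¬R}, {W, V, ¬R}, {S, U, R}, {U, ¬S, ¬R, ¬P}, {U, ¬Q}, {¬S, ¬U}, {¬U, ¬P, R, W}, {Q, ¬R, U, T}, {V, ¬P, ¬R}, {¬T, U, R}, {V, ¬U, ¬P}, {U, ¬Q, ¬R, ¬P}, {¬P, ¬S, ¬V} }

P=False; Q=False; R=False; S=False; T=False; U=True; V=False; W=False

Try P = False.
(¬R) alone gives R = False.
Try T = False.
(¬V) alone gives V = False.
Try S = False.
(¬Q) alone gives Q = False.
(U) alone gives U = True.
Every clause is now satisfied; W is unconstrained.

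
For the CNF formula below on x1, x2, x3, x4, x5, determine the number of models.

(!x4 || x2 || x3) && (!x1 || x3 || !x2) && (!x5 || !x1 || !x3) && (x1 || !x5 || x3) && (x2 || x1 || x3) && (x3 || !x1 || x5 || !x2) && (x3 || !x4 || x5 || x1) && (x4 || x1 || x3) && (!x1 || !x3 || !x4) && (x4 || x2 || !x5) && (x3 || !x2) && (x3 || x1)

10

There are 2^5 = 32 truth assignments over (x1, x2, x3, x4, x5).
Split on x3. With x3 = true, the clauses containing x3 are satisfied and !x3 drops from the rest; 9 of the 2^4 = 16 assignments to the other variables satisfy what remains.
With x3 = false, by the same count on the reduced clause set, 1 assignment works.
(One model: x1=F, x2=F, x3=T, x4=F, x5=F.)
Total: 9 + 1 = 10.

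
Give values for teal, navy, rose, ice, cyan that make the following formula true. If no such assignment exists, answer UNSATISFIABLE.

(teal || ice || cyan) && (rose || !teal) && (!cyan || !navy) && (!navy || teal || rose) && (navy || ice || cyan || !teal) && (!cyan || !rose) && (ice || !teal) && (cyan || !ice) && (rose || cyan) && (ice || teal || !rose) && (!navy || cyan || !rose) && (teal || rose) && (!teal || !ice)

UNSATISFIABLE

Case rose = true:
From the singleton clause (!cyan), cyan = false.
From the singleton clause (!ice), ice = false.
From the singleton clause (teal), teal = true.
Now (!teal) is unsatisfied and unit — conflict.
Backtrack on rose: now try rose = false.
From the singleton clause (!teal), teal = false.
Now (teal) is unsatisfied and unit — conflict.
Neither rose = true nor rose = false works.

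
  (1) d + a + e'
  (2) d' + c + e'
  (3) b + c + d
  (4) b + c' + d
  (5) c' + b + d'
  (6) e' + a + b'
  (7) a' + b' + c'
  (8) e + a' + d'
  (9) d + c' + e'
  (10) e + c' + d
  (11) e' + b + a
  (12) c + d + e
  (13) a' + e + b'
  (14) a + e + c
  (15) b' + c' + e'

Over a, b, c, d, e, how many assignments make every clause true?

2

There are 2^5 = 32 truth assignments over (a, b, c, d, e).
Split on b. With b = 1, the clauses containing b are satisfied and b' drops from the rest; 2 of the 2^4 = 16 assignments to the other variables satisfy what remains.
With b = 0, by the same count on the reduced clause set, 0 assignments work.
(One model: a=F, b=T, c=T, d=T, e=F.)
Total: 2 + 0 = 2.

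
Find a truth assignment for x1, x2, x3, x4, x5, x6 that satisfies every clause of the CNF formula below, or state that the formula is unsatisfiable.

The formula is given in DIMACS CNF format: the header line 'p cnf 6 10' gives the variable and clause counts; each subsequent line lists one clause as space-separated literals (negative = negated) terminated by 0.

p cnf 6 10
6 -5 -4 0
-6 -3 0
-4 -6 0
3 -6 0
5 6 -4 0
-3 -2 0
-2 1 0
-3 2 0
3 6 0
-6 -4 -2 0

UNSATISFIABLE

Branch on x6: set x6 = False.
The clause (x3) is unit, so x3 = True.
The clause (¬x2) is unit, so x2 = False.
Now (x2) is unsatisfied and unit — conflict.
That branch fails; take x6 = True instead.
The clause (¬x3) is unit, so x3 = False.
Now (x3) is unsatisfied and unit — conflict.
Neither x6 = True nor x6 = False works.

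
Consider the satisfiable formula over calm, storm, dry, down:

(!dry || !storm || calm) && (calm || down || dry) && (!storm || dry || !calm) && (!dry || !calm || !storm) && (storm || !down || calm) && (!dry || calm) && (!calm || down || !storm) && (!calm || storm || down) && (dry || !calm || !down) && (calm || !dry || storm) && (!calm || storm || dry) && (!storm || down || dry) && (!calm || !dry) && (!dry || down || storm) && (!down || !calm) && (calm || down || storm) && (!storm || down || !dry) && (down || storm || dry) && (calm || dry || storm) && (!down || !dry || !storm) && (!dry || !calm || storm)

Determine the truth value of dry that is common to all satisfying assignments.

False

Suppose dry = true.
(calm) alone gives calm = true.
But (!calm) is also a unit clause — contradiction.
So every satisfying assignment has dry = False.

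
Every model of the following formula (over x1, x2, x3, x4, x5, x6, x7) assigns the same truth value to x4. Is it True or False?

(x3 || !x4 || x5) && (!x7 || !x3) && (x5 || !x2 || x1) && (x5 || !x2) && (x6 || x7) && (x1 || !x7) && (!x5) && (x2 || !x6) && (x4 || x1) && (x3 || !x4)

Suppose x4 = true.
The clause (!x5) is unit, so x5 = false.
The clause (x3) is unit, so x3 = true.
The clause (!x7) is unit, so x7 = false.
The clause (!x2) is unit, so x2 = false.
The clause (x6) is unit, so x6 = true.
That conflicts with the unit clause (!x6).
So every satisfying assignment has x4 = False.

False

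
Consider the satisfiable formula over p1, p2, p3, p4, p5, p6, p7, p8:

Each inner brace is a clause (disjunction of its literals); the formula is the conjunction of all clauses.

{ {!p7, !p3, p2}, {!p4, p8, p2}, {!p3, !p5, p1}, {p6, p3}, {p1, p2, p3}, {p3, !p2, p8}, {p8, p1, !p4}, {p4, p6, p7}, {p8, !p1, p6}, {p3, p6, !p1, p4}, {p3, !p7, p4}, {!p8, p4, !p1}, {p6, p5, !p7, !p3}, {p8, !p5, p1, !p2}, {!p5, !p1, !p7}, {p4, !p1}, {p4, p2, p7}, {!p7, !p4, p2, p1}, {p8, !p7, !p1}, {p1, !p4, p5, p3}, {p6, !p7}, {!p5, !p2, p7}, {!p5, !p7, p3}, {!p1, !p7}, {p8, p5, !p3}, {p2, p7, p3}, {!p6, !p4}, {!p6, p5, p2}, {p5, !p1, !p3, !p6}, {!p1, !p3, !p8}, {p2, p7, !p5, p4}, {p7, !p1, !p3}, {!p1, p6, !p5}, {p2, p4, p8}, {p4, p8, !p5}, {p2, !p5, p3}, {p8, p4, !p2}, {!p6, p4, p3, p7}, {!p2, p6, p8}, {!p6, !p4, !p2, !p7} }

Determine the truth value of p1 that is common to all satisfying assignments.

Suppose p1 = true.
(p4) alone gives p4 = true.
(!p7) alone gives p7 = false.
(!p6) alone gives p6 = false.
(p3) alone gives p3 = true.
Now (!p3) is unsatisfied and unit — conflict.
So every satisfying assignment has p1 = False.

False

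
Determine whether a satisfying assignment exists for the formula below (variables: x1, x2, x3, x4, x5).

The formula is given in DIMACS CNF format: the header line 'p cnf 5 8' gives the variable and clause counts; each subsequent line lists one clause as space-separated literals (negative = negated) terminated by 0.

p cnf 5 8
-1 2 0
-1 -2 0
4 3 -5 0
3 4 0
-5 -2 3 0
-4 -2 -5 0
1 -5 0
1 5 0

No, unsatisfiable

Branch on x1: set x1 = False.
Unit clause (¬x5) forces x5 = False.
Now (x5) is unsatisfied and unit — conflict.
Undo x1 and try x1 = True.
Unit clause (x2) forces x2 = True.
Now (¬x2) is unsatisfied and unit — conflict.
Both values of x1 lead to a conflict.
No assignment satisfies every clause.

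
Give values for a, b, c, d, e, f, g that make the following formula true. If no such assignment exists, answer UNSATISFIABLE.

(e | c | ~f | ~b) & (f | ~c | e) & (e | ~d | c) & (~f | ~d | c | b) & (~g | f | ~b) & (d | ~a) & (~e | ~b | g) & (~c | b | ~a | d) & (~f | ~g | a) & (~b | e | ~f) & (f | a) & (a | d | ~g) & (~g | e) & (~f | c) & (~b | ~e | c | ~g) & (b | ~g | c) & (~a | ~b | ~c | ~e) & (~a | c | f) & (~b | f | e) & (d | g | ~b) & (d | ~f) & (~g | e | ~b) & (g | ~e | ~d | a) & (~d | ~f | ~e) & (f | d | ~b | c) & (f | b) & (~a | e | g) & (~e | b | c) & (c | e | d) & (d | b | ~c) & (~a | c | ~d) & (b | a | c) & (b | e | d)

a ↦ 0; b ↦ 0; c ↦ 1; d ↦ 1; e ↦ 0; f ↦ 1; g ↦ 0

Case d = 1:
Case e = 0:
The clause (c) is unit, so c = 1.
The clause (f) is unit, so f = 1.
The clause (~b) is unit, so b = 0.
The clause (~g) is unit, so g = 0.
The clause (~a) is unit, so a = 0.
This assignment satisfies each clause.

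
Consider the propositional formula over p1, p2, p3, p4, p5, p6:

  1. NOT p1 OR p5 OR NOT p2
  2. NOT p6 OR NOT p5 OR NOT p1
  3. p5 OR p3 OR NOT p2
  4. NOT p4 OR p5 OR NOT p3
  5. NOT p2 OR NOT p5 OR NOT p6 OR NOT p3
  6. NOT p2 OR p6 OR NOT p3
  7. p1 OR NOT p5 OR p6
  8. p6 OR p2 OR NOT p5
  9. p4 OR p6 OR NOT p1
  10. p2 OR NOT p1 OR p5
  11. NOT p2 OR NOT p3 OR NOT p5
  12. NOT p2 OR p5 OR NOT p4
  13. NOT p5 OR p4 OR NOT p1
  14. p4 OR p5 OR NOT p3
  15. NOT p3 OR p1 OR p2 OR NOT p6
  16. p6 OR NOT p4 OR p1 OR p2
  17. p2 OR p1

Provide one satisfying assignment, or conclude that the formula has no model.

Try p2 = true.
Try p1 = true.
The clause (p5) is unit, so p5 = true.
The clause (NOT p6) is unit, so p6 = false.
The clause (NOT p3) is unit, so p3 = false.
The clause (p4) is unit, so p4 = true.
All clauses are satisfied.

p1 ↦ true,  p2 ↦ true,  p3 ↦ false,  p4 ↦ true,  p5 ↦ true,  p6 ↦ false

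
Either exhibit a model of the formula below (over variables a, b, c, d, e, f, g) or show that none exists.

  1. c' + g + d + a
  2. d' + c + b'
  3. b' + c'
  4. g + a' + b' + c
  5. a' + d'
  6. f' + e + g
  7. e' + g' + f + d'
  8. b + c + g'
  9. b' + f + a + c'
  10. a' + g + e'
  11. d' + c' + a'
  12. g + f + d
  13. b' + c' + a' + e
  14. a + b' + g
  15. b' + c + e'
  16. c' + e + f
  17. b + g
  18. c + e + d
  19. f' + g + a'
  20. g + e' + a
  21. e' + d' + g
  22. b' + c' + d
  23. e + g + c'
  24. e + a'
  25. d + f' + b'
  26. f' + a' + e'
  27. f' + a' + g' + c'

Try b = 0.
Unit clause (g) forces g = 1.
Unit clause (c) forces c = 1.
Try a = 0.
Try e = 1.
Try f = 1.
Every clause is now satisfied; d is unconstrained.

a=0, b=0, c=1, d=1, e=1, f=1, g=1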